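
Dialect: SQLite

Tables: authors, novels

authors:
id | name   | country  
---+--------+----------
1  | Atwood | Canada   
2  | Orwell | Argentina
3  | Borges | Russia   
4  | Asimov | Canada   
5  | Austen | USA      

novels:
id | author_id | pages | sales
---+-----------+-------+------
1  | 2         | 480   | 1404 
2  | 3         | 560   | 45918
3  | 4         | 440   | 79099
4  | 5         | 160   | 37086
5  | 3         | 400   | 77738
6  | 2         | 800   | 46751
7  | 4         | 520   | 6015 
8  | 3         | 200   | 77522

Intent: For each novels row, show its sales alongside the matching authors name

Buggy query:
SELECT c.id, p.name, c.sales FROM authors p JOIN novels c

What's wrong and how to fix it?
Bug: JOIN with no ON clause produces a cartesian product; every novels row pairs with every authors row

Fix: Add ON c.author_id = p.id to the JOIN

Corrected query:
SELECT c.id, p.name, c.sales FROM authors p JOIN novels c ON c.author_id = p.id

Result:
id | name   | sales
---+--------+------
1  | Orwell | 1404 
2  | Borges | 45918
3  | Asimov | 79099
4  | Austen | 37086
5  | Borges | 77738
6  | Orwell | 46751
7  | Asimov | 6015 
8  | Borges | 77522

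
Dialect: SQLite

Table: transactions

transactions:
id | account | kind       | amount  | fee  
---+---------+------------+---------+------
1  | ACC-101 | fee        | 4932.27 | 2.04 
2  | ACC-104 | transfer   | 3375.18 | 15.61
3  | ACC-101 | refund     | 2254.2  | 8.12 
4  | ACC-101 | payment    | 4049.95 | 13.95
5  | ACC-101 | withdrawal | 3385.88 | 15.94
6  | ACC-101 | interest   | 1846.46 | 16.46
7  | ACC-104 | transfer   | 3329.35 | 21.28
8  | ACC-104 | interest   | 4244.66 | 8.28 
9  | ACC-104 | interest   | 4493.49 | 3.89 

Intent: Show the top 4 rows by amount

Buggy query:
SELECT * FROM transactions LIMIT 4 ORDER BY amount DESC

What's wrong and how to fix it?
Bug: LIMIT must come after ORDER BY

Fix: Swap the clauses: ORDER BY first, then LIMIT

Corrected query:
SELECT * FROM transactions ORDER BY amount DESC LIMIT 4

Result:
id | account | kind     | amount  | fee  
---+---------+----------+---------+------
1  | ACC-101 | fee      | 4932.27 | 2.04 
9  | ACC-104 | interest | 4493.49 | 3.89 
8  | ACC-104 | interest | 4244.66 | 8.28 
4  | ACC-101 | payment  | 4049.95 | 13.95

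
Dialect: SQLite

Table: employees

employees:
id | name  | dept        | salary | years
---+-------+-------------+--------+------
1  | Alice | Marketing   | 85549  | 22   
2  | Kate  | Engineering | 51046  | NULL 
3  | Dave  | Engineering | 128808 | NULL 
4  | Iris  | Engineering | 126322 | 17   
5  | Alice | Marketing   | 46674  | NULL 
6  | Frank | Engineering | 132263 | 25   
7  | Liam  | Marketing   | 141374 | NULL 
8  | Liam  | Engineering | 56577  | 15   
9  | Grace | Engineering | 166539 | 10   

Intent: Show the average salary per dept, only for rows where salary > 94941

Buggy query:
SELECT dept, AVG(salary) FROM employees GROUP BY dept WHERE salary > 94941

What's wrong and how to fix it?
Bug: Row-level WHERE must come before GROUP BY in the clause order

Fix: Move the WHERE clause before GROUP BY

Corrected query:
SELECT dept, AVG(salary) FROM employees WHERE salary > 94941 GROUP BY dept

Result:
dept        | AVG(salary)
------------+------------
Engineering | 138483     
Marketing   | 141374     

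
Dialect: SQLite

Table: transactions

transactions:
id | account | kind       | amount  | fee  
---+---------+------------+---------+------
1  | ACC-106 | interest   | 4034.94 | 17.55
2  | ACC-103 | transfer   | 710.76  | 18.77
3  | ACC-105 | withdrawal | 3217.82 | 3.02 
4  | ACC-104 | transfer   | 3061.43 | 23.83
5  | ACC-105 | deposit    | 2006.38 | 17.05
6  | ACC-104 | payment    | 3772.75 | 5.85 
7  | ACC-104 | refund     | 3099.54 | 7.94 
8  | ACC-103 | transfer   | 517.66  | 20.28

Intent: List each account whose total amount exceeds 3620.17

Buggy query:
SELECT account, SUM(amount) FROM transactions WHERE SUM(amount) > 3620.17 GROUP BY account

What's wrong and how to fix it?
Bug: WHERE runs before GROUP BY, so aggregates aren't available there

Fix: Move the aggregate condition to a HAVING clause

Corrected query:
SELECT account, SUM(amount) FROM transactions GROUP BY account HAVING SUM(amount) > 3620.17

Result:
account | SUM(amount)
--------+------------
ACC-104 | 9933.72    
ACC-105 | 5224.2     
ACC-106 | 4034.94    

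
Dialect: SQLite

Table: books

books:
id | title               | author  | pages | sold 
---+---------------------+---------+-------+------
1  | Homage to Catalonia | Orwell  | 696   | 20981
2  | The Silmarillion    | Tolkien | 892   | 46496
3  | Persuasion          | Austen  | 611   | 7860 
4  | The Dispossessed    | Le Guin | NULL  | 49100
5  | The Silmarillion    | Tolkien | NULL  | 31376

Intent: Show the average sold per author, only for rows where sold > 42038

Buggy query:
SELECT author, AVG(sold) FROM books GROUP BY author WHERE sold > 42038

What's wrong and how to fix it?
Bug: Row-level WHERE must come before GROUP BY in the clause order

Fix: Place WHERE between FROM and GROUP BY

Corrected query:
SELECT author, AVG(sold) FROM books WHERE sold > 42038 GROUP BY author

Result:
author  | AVG(sold)
--------+----------
Le Guin | 49100    
Tolkien | 46496    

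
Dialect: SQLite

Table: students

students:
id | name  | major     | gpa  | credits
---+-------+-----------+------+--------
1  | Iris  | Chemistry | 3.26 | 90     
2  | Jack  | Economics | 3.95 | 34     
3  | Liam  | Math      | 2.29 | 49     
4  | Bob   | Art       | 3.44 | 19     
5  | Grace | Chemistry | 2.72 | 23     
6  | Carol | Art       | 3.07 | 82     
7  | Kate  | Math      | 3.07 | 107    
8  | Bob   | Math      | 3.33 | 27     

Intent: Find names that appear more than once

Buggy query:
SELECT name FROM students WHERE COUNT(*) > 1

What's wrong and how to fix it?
Bug: COUNT(*) is an aggregate and cannot be used in WHERE

Fix: GROUP BY name, then filter groups with HAVING COUNT(*) > 1

Corrected query:
SELECT name FROM students GROUP BY name HAVING COUNT(*) > 1

Result:
name
----
Bob 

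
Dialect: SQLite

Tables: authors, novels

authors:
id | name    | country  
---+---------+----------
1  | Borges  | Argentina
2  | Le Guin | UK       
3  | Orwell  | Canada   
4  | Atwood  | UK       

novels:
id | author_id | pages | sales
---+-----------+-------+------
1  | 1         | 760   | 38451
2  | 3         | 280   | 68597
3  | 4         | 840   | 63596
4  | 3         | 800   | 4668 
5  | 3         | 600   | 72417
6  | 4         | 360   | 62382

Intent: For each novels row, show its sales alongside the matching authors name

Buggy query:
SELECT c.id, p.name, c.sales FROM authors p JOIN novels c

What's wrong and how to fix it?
Bug: Missing join condition: each novels row is matched to all authors rows instead of just its own

Fix: Add ON c.author_id = p.id to the JOIN

Corrected query:
SELECT c.id, p.name, c.sales FROM authors p JOIN novels c ON c.author_id = p.id

Result:
id | name   | sales
---+--------+------
1  | Borges | 38451
2  | Orwell | 68597
3  | Atwood | 63596
4  | Orwell | 4668 
5  | Orwell | 72417
6  | Atwood | 62382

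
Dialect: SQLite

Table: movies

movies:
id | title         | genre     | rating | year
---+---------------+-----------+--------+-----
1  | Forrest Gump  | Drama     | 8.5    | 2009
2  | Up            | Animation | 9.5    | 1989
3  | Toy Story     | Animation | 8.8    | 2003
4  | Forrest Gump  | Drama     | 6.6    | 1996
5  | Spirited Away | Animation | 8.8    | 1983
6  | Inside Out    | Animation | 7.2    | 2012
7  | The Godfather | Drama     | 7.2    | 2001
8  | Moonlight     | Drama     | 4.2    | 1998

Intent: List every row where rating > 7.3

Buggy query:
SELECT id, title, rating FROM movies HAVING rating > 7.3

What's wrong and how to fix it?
Bug: This is a non-aggregate query (no GROUP BY, no aggregates), so in SQLite the HAVING clause is invalid here; a row-level condition belongs in WHERE

Fix: Replace HAVING with WHERE since the condition applies to individual rows

Corrected query:
SELECT id, title, rating FROM movies WHERE rating > 7.3

Result:
id | title         | rating
---+---------------+-------
1  | Forrest Gump  | 8.5   
2  | Up            | 9.5   
3  | Toy Story     | 8.8   
5  | Spirited Away | 8.8   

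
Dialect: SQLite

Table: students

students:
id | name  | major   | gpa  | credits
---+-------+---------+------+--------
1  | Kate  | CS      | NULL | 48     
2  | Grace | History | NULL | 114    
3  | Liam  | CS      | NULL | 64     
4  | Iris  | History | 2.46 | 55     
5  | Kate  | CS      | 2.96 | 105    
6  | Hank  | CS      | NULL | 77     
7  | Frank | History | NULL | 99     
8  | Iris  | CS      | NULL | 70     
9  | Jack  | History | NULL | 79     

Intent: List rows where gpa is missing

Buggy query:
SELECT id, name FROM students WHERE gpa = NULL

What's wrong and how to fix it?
Bug: Comparing to NULL with '=' never matches; NULL = NULL is unknown, not true

Fix: Use IS NULL to test for NULL

Corrected query:
SELECT id, name FROM students WHERE gpa IS NULL

Result:
id | name 
---+------
1  | Kate 
2  | Grace
3  | Liam 
6  | Hank 
7  | Frank
8  | Iris 
9  | Jack 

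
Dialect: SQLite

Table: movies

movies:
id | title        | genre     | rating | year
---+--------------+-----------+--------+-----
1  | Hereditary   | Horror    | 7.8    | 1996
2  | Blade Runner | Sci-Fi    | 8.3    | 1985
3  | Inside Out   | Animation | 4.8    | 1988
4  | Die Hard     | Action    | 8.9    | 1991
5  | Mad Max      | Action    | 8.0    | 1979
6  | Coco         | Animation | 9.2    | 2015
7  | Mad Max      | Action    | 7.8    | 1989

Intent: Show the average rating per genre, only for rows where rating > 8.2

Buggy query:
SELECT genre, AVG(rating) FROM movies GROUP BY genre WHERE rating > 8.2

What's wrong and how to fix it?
Bug: WHERE cannot follow GROUP BY

Fix: Place WHERE between FROM and GROUP BY

Corrected query:
SELECT genre, AVG(rating) FROM movies WHERE rating > 8.2 GROUP BY genre

Result:
genre     | AVG(rating)
----------+------------
Action    | 8.9        
Animation | 9.2        
Sci-Fi    | 8.3        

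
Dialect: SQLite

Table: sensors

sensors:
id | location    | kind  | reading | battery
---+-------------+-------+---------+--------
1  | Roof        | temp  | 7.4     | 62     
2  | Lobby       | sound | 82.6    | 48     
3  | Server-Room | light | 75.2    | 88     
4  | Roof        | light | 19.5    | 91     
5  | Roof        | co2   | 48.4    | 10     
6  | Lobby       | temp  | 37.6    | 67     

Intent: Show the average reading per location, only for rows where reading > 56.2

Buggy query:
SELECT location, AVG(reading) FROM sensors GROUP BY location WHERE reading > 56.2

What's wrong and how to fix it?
Bug: Row-level WHERE must come before GROUP BY in the clause order

Fix: Move the WHERE clause before GROUP BY

Corrected query:
SELECT location, AVG(reading) FROM sensors WHERE reading > 56.2 GROUP BY location

Result:
location    | AVG(reading)
------------+-------------
Lobby       | 82.6        
Server-Room | 75.2        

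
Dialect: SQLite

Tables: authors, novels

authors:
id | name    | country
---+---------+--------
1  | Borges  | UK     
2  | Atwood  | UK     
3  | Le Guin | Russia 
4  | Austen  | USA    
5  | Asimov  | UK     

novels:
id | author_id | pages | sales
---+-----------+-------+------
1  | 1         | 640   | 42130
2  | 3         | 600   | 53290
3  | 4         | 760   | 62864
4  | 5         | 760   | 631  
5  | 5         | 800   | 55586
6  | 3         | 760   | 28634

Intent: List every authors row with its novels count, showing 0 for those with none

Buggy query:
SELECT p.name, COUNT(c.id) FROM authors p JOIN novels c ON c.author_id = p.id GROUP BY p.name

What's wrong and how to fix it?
Bug: An inner join excludes parents with zero children

Fix: Switch to LEFT JOIN to retain unmatched parent rows

Corrected query:
SELECT p.name, COUNT(c.id) FROM authors p LEFT JOIN novels c ON c.author_id = p.id GROUP BY p.name

Result:
name    | COUNT(c.id)
--------+------------
Asimov  | 2          
Atwood  | 0          
Austen  | 1          
Borges  | 1          
Le Guin | 2          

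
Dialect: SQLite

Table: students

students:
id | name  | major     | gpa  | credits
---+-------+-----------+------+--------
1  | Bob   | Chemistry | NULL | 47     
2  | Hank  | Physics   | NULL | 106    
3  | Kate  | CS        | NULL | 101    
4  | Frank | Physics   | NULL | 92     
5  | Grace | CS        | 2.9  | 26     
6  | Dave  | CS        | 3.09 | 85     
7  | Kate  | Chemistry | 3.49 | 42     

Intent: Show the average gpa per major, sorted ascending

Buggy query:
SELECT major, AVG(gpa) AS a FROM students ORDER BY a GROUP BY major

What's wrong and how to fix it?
Bug: ORDER BY appears before GROUP BY; SQL clause order requires GROUP BY first

Fix: Reorder: SELECT … FROM … GROUP BY … ORDER BY …

Corrected query:
SELECT major, AVG(gpa) AS a FROM students GROUP BY major ORDER BY a

Result:
major     | a    
----------+------
Physics   | NULL 
CS        | 2.995
Chemistry | 3.49 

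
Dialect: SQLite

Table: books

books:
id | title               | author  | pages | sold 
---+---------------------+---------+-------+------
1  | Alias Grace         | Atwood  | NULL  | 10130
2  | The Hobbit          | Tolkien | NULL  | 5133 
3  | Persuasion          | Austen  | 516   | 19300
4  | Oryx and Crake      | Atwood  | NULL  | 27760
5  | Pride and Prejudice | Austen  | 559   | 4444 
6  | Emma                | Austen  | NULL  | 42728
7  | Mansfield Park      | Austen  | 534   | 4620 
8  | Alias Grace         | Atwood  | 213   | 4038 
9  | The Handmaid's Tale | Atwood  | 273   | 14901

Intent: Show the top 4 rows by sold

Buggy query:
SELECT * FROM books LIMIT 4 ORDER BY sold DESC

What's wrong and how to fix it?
Bug: ORDER BY cannot follow LIMIT; LIMIT is the final clause

Fix: Sort with ORDER BY, then apply LIMIT

Corrected query:
SELECT * FROM books ORDER BY sold DESC LIMIT 4

Result:
id | title               | author | pages | sold 
---+---------------------+--------+-------+------
6  | Emma                | Austen | NULL  | 42728
4  | Oryx and Crake      | Atwood | NULL  | 27760
3  | Persuasion          | Austen | 516   | 19300
9  | The Handmaid's Tale | Atwood | 273   | 14901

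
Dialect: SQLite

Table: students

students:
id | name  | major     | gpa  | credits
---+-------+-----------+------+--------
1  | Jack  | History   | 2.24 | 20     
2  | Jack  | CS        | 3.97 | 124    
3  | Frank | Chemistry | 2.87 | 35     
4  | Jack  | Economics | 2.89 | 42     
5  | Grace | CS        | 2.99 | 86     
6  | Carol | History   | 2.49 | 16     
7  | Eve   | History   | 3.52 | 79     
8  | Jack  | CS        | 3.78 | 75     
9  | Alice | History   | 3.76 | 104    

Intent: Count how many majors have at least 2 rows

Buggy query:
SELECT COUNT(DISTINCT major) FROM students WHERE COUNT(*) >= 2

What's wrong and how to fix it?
Bug: WHERE filters individual rows, not groups, so a group-level COUNT is invalid there

Fix: Group first with HAVING COUNT(*) >= 2, then COUNT the resulting groups

Corrected query:
SELECT COUNT(*) FROM (SELECT major FROM students GROUP BY major HAVING COUNT(*) >= 2)

Result:
COUNT(*)
--------
2       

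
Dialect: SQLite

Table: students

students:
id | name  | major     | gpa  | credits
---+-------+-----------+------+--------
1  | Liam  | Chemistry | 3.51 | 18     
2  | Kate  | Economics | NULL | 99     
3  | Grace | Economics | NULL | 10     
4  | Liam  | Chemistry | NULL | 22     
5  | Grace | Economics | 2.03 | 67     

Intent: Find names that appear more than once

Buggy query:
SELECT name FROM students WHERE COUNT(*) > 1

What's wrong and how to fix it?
Bug: COUNT(*) is an aggregate and cannot be used in WHERE

Fix: Group first, then use HAVING for the count condition

Corrected query:
SELECT name FROM students GROUP BY name HAVING COUNT(*) > 1

Result:
name 
-----
Grace
Liam 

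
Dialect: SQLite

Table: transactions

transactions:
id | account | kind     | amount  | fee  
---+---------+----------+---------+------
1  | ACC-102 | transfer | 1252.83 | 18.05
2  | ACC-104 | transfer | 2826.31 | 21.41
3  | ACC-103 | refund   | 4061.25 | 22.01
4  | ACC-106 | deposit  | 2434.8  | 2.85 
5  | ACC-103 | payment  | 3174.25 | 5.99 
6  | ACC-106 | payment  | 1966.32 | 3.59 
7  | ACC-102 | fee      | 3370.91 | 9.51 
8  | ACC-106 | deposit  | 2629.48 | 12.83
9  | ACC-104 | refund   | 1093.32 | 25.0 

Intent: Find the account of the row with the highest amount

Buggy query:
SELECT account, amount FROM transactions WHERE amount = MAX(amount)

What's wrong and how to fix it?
Bug: WHERE is evaluated per row; an aggregate over the whole table isn't defined there

Fix: Use a subquery: WHERE amount = (SELECT MAX(amount) FROM transactions)

Corrected query:
SELECT account, amount FROM transactions WHERE amount = (SELECT MAX(amount) FROM transactions)

Result:
account | amount 
--------+--------
ACC-103 | 4061.25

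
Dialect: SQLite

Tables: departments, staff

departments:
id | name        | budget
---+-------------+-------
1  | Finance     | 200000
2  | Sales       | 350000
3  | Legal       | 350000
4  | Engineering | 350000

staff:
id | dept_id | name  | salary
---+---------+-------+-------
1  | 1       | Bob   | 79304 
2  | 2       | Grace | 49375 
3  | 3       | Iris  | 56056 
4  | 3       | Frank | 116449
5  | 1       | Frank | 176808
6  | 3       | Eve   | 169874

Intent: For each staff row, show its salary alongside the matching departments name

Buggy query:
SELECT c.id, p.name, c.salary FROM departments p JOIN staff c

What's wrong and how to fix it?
Bug: Missing join condition: each staff row is matched to all departments rows instead of just its own

Fix: Specify the join condition linking the foreign key to the parent id

Corrected query:
SELECT c.id, p.name, c.salary FROM departments p JOIN staff c ON c.dept_id = p.id

Result:
id | name    | salary
---+---------+-------
1  | Finance | 79304 
2  | Sales   | 49375 
3  | Legal   | 56056 
4  | Legal   | 116449
5  | Finance | 176808
6  | Legal   | 169874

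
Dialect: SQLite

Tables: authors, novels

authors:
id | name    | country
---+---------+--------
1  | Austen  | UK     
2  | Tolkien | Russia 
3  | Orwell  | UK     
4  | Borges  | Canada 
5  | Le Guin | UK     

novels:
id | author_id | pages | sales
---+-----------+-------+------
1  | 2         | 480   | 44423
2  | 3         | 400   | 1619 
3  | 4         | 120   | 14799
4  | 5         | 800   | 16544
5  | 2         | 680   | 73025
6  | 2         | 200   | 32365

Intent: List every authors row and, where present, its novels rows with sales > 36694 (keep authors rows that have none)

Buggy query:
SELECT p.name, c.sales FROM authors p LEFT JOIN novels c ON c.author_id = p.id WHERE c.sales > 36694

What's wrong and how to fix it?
Bug: A WHERE condition on the right-hand table after LEFT JOIN drops unmatched parents

Fix: Move the right-table condition into the ON clause so unmatched parents are kept

Corrected query:
SELECT p.name, c.sales FROM authors p LEFT JOIN novels c ON c.author_id = p.id AND c.sales > 36694

Result:
name    | sales
--------+------
Austen  | NULL 
Tolkien | 44423
Tolkien | 73025
Orwell  | NULL 
Borges  | NULL 
Le Guin | NULL 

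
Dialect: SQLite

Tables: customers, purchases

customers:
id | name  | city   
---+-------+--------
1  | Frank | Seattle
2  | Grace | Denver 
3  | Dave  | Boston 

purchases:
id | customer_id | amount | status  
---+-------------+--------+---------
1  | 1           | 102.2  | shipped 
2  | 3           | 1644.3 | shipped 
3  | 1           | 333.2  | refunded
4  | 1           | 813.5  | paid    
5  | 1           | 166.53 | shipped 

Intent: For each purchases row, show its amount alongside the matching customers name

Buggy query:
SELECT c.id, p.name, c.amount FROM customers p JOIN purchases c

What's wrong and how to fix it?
Bug: Missing join condition: each purchases row is matched to all customers rows instead of just its own

Fix: Add ON c.customer_id = p.id to the JOIN

Corrected query:
SELECT c.id, p.name, c.amount FROM customers p JOIN purchases c ON c.customer_id = p.id

Result:
id | name  | amount
---+-------+-------
1  | Frank | 102.2 
2  | Dave  | 1644.3
3  | Frank | 333.2 
4  | Frank | 813.5 
5  | Frank | 166.53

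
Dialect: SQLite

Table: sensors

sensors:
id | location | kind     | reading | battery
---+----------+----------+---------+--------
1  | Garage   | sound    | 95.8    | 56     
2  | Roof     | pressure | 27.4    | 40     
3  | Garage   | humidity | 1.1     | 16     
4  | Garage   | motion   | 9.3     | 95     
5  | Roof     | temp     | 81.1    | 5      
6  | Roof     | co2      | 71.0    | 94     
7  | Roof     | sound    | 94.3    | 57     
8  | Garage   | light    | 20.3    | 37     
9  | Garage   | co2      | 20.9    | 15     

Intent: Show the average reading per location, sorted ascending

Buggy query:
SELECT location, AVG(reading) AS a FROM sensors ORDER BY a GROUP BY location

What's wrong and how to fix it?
Bug: GROUP BY must precede ORDER BY

Fix: Reorder: SELECT … FROM … GROUP BY … ORDER BY …

Corrected query:
SELECT location, AVG(reading) AS a FROM sensors GROUP BY location ORDER BY a

Result:
location | a    
---------+------
Garage   | 29.48
Roof     | 68.45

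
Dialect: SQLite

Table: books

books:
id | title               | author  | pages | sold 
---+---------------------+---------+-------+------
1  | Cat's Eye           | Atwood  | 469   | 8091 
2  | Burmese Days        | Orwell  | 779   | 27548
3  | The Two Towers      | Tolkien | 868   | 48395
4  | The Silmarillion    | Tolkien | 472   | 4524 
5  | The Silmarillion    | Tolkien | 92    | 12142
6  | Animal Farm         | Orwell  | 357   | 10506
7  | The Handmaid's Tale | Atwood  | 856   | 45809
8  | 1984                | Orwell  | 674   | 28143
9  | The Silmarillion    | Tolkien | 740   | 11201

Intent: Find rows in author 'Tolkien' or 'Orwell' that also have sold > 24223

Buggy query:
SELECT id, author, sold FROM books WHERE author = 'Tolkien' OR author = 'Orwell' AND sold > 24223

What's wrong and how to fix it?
Bug: Without parentheses, AND is evaluated before OR, so the sold filter only applies to the 'Orwell' branch

Fix: Add parentheses around the OR so the AND applies to both alternatives

Corrected query:
SELECT id, author, sold FROM books WHERE (author = 'Tolkien' OR author = 'Orwell') AND sold > 24223

Result:
id | author  | sold 
---+---------+------
2  | Orwell  | 27548
3  | Tolkien | 48395
8  | Orwell  | 28143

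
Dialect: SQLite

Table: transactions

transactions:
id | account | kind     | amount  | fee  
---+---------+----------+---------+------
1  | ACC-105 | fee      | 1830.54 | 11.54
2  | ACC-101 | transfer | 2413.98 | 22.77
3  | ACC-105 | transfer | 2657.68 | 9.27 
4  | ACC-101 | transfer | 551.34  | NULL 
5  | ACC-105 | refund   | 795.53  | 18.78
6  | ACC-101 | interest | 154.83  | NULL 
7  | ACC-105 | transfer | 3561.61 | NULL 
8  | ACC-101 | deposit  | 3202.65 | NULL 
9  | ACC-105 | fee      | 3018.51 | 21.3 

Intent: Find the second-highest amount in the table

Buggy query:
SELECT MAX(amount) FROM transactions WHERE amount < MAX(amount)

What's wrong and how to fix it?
Bug: The inner MAX is an aggregate inside WHERE, which is not allowed

Fix: Compute the overall MAX in a subquery, then take MAX of rows below it

Corrected query:
SELECT MAX(amount) FROM transactions WHERE amount < (SELECT MAX(amount) FROM transactions)

Result:
MAX(amount)
-----------
3202.65    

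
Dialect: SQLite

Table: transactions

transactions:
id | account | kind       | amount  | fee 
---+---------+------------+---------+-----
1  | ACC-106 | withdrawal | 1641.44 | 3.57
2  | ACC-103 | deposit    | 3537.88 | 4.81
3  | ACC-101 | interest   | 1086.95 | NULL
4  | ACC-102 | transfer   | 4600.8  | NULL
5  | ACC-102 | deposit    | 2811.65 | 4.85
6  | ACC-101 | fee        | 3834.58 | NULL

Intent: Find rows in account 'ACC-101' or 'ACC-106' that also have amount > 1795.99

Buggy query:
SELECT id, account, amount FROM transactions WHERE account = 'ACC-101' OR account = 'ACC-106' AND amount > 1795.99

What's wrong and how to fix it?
Bug: AND binds tighter than OR, so this parses as account = 'ACC-101' OR (account = 'ACC-106' AND amount > 1795.99)

Fix: Group the OR with parentheses (or use IN), then AND the threshold

Corrected query:
SELECT id, account, amount FROM transactions WHERE (account = 'ACC-101' OR account = 'ACC-106') AND amount > 1795.99

Result:
id | account | amount 
---+---------+--------
6  | ACC-101 | 3834.58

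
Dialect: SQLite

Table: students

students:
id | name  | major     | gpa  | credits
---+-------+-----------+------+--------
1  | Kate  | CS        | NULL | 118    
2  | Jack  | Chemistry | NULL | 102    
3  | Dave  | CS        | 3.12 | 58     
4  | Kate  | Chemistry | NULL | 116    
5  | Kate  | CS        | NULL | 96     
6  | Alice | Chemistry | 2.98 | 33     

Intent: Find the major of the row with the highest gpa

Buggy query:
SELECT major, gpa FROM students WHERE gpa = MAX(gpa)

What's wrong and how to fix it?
Bug: MAX(gpa) is an aggregate and cannot be used directly in WHERE

Fix: Wrap MAX in a scalar subquery so WHERE compares against a single value

Corrected query:
SELECT major, gpa FROM students WHERE gpa = (SELECT MAX(gpa) FROM students)

Result:
major | gpa 
------+-----
CS    | 3.12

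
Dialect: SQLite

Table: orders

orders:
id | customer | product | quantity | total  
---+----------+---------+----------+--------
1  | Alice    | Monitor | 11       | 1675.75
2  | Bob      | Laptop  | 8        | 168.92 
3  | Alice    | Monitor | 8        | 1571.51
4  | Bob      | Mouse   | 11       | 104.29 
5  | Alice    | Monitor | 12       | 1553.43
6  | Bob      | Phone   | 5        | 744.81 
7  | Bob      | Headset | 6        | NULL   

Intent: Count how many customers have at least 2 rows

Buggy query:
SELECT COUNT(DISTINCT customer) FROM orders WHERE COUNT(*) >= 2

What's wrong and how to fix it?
Bug: WHERE filters individual rows, not groups, so a group-level COUNT is invalid there

Fix: Group first with HAVING COUNT(*) >= 2, then COUNT the resulting groups

Corrected query:
SELECT COUNT(*) FROM (SELECT customer FROM orders GROUP BY customer HAVING COUNT(*) >= 2)

Result:
COUNT(*)
--------
2       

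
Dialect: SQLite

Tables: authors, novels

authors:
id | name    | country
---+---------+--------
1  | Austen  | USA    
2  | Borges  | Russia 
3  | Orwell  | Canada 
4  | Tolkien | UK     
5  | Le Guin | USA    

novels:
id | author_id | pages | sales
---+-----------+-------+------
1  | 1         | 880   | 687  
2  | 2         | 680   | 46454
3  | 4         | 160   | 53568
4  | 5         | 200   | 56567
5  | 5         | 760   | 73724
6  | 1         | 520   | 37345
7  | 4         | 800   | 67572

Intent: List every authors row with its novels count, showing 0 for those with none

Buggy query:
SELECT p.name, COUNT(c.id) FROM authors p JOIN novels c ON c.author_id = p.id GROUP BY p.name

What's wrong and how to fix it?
Bug: An inner join excludes parents with zero children

Fix: Use LEFT JOIN so parents without children still appear (COUNT(c.id) gives 0)

Corrected query:
SELECT p.name, COUNT(c.id) FROM authors p LEFT JOIN novels c ON c.author_id = p.id GROUP BY p.name

Result:
name    | COUNT(c.id)
--------+------------
Austen  | 2          
Borges  | 1          
Le Guin | 2          
Orwell  | 0          
Tolkien | 2          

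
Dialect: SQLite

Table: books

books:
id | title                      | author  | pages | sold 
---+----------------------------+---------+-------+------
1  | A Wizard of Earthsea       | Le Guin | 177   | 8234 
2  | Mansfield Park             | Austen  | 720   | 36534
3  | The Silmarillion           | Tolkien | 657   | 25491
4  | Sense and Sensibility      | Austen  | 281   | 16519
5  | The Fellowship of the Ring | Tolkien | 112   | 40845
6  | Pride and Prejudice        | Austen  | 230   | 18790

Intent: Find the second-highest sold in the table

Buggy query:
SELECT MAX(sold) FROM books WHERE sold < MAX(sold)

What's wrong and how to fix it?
Bug: The inner MAX is an aggregate inside WHERE, which is not allowed

Fix: Compute the overall MAX in a subquery, then take MAX of rows below it

Corrected query:
SELECT MAX(sold) FROM books WHERE sold < (SELECT MAX(sold) FROM books)

Result:
MAX(sold)
---------
36534    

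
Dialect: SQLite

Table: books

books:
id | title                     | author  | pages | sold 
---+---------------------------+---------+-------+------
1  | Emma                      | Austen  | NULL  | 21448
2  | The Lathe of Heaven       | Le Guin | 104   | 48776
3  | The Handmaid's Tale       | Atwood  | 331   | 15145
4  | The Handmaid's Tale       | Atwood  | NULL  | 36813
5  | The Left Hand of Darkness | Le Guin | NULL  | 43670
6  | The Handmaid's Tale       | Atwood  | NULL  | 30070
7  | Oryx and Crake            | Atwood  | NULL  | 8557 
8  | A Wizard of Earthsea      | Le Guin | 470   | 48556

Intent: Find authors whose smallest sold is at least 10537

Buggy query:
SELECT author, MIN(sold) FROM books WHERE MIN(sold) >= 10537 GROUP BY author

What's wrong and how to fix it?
Bug: MIN() in WHERE is a misuse of aggregate

Fix: Use HAVING for the per-group MIN condition

Corrected query:
SELECT author, MIN(sold) FROM books GROUP BY author HAVING MIN(sold) >= 10537

Result:
author  | MIN(sold)
--------+----------
Austen  | 21448    
Le Guin | 43670    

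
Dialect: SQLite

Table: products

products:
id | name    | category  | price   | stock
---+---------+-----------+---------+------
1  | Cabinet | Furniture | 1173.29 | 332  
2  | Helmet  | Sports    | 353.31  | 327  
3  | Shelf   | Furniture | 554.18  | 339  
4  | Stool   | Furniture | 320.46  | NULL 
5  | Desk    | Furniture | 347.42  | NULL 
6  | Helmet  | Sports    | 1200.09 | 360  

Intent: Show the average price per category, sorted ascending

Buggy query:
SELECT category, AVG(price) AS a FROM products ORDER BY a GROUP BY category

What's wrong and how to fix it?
Bug: ORDER BY appears before GROUP BY; SQL clause order requires GROUP BY first

Fix: Move ORDER BY to the end, after GROUP BY

Corrected query:
SELECT category, AVG(price) AS a FROM products GROUP BY category ORDER BY a

Result:
category  | a       
----------+---------
Furniture | 598.8375
Sports    | 776.7   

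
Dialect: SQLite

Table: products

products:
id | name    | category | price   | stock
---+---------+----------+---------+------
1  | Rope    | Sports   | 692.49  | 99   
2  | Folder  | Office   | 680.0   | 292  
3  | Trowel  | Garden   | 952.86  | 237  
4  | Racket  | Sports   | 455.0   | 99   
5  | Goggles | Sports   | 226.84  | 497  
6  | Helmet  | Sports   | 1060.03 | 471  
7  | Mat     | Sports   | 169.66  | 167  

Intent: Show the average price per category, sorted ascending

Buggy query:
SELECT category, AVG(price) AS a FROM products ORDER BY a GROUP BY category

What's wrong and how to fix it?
Bug: ORDER BY appears before GROUP BY; SQL clause order requires GROUP BY first

Fix: Move ORDER BY to the end, after GROUP BY

Corrected query:
SELECT category, AVG(price) AS a FROM products GROUP BY category ORDER BY a

Result:
category | a      
---------+--------
Sports   | 520.804
Office   | 680    
Garden   | 952.86 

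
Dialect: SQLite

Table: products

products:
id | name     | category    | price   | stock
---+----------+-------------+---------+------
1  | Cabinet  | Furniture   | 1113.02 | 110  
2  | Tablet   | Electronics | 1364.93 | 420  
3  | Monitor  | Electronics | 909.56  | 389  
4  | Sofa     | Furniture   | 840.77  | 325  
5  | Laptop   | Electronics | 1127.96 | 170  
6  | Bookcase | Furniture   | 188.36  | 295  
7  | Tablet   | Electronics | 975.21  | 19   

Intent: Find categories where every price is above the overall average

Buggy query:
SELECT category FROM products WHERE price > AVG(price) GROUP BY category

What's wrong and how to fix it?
Bug: AVG() is an aggregate; it can't sit directly in WHERE

Fix: Compute the overall average in a scalar subquery and compare each group's MIN against it in HAVING

Corrected query:
SELECT category FROM products GROUP BY category HAVING MIN(price) > (SELECT AVG(price) FROM products)

Result:
(no rows)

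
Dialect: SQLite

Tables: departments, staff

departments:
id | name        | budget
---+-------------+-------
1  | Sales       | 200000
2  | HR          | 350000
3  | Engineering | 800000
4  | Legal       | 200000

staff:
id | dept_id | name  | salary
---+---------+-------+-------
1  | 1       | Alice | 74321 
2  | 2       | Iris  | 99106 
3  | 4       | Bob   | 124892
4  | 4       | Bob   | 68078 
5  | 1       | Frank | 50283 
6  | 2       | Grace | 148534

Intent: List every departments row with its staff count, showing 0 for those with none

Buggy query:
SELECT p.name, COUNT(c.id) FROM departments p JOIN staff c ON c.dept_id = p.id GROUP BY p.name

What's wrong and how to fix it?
Bug: An inner join excludes parents with zero children

Fix: Use LEFT JOIN so parents without children still appear (COUNT(c.id) gives 0)

Corrected query:
SELECT p.name, COUNT(c.id) FROM departments p LEFT JOIN staff c ON c.dept_id = p.id GROUP BY p.name

Result:
name        | COUNT(c.id)
------------+------------
Engineering | 0          
HR          | 2          
Legal       | 2          
Sales       | 2          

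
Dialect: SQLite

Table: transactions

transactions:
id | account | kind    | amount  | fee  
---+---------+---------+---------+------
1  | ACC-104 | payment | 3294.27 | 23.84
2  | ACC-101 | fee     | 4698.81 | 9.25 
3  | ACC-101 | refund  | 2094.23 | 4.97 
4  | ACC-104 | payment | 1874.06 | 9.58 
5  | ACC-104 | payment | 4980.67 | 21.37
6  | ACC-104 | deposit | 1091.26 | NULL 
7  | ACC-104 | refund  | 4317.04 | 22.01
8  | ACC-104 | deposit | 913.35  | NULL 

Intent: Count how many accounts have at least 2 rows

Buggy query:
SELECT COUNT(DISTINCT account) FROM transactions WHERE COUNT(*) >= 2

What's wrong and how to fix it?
Bug: COUNT(*) cannot appear in WHERE; the per-group count doesn't exist yet

Fix: Use a subquery that GROUPs and filters with HAVING, then count its rows

Corrected query:
SELECT COUNT(*) FROM (SELECT account FROM transactions GROUP BY account HAVING COUNT(*) >= 2)

Result:
COUNT(*)
--------
2       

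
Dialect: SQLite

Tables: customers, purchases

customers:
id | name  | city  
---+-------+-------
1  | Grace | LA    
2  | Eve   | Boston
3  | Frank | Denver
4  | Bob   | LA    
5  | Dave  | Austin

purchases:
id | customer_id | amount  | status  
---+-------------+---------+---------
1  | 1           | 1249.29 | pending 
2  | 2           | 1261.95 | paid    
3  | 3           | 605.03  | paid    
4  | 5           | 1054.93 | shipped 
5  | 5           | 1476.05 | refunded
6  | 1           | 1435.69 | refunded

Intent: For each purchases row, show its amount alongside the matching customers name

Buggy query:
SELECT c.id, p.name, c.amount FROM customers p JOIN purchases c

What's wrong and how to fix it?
Bug: Missing join condition: each purchases row is matched to all customers rows instead of just its own

Fix: Specify the join condition linking the foreign key to the parent id

Corrected query:
SELECT c.id, p.name, c.amount FROM customers p JOIN purchases c ON c.customer_id = p.id

Result:
id | name  | amount 
---+-------+--------
1  | Grace | 1249.29
2  | Eve   | 1261.95
3  | Frank | 605.03 
4  | Dave  | 1054.93
5  | Dave  | 1476.05
6  | Grace | 1435.69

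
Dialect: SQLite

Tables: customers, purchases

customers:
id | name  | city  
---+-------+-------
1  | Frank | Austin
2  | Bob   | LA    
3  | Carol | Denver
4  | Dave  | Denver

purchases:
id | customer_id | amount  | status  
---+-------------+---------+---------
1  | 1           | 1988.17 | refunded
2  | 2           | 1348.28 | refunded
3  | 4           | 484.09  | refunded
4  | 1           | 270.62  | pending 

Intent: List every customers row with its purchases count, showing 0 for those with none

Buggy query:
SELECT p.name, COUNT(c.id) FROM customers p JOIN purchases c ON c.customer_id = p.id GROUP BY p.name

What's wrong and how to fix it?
Bug: INNER JOIN drops customers rows that have no matching purchases rows

Fix: Switch to LEFT JOIN to retain unmatched parent rows

Corrected query:
SELECT p.name, COUNT(c.id) FROM customers p LEFT JOIN purchases c ON c.customer_id = p.id GROUP BY p.name

Result:
name  | COUNT(c.id)
------+------------
Bob   | 1          
Carol | 0          
Dave  | 1          
Frank | 2          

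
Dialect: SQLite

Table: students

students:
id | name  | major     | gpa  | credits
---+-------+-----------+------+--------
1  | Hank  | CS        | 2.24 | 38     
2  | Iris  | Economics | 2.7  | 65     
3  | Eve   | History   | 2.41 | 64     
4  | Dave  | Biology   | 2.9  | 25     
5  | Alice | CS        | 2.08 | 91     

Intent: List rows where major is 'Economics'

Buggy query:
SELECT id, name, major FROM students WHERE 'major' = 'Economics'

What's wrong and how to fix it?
Bug: Single quotes denote string literals in SQL; the column name is being compared as a constant string

Fix: Reference the column as major without single quotes

Corrected query:
SELECT id, name, major FROM students WHERE major = 'Economics'

Result:
id | name | major    
---+------+----------
2  | Iris | Economics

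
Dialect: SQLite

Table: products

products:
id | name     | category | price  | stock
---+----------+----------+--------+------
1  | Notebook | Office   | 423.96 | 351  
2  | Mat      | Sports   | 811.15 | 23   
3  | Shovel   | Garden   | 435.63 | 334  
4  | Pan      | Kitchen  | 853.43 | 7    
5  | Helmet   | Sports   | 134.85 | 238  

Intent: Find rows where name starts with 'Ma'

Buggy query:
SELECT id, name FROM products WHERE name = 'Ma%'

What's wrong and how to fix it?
Bug: Wildcards only work with LIKE; '=' treats '%' as a literal character

Fix: Replace '=' with LIKE so 'Ma%' is treated as a pattern

Corrected query:
SELECT id, name FROM products WHERE name LIKE 'Ma%'

Result:
id | name
---+-----
2  | Mat 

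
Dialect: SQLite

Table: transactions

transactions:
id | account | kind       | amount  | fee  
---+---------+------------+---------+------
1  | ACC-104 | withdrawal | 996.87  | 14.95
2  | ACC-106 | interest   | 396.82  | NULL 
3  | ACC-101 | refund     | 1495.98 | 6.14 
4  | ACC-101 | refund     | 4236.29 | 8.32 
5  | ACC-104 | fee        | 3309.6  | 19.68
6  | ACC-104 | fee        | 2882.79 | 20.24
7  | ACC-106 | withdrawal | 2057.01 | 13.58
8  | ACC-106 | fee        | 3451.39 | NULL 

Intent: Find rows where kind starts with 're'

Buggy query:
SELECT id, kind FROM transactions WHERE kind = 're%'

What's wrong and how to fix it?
Bug: Wildcards only work with LIKE; '=' treats '%' as a literal character

Fix: Use LIKE for wildcard pattern matching

Corrected query:
SELECT id, kind FROM transactions WHERE kind LIKE 're%'

Result:
id | kind  
---+-------
3  | refund
4  | refund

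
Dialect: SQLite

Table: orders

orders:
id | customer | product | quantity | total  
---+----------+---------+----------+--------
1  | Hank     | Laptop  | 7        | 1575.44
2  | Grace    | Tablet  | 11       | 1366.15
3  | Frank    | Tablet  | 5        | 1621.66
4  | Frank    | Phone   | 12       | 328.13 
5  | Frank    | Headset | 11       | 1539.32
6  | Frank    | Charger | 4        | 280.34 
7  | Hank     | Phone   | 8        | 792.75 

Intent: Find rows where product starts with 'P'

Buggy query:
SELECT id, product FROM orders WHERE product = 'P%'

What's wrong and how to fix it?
Bug: '=' compares the literal string including the % character; pattern matching needs LIKE

Fix: Use LIKE for wildcard pattern matching

Corrected query:
SELECT id, product FROM orders WHERE product LIKE 'P%'

Result:
id | product
---+--------
4  | Phone  
7  | Phone  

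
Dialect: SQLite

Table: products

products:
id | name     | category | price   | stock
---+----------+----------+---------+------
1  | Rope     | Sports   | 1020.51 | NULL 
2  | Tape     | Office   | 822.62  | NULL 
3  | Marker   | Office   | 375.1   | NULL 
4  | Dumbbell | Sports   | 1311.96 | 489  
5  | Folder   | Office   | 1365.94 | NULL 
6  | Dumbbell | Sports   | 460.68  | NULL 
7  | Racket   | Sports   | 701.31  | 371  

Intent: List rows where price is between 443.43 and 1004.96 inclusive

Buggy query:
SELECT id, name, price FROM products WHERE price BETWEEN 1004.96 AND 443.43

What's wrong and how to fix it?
Bug: BETWEEN expects the lower bound first; with 1004.96 AND 443.43 the range is empty

Fix: Write BETWEEN 443.43 AND 1004.96

Corrected query:
SELECT id, name, price FROM products WHERE price BETWEEN 443.43 AND 1004.96

Result:
id | name     | price 
---+----------+-------
2  | Tape     | 822.62
6  | Dumbbell | 460.68
7  | Racket   | 701.31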